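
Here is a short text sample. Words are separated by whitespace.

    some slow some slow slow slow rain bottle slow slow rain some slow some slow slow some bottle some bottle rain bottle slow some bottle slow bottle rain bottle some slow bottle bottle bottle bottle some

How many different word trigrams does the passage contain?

36 tokens → 34 trigram windows in total.
Repeated trigrams (each contributes count−1 duplicates):
  bottle bottle bottle: 2
  bottle rain bottle: 2
  rain bottle slow: 2
  slow slow rain: 2
  slow some bottle: 2
  slow some slow: 2
  some slow slow: 2
  some slow some: 2
8 duplicate windows → 34 − 8 = 26 distinct.

26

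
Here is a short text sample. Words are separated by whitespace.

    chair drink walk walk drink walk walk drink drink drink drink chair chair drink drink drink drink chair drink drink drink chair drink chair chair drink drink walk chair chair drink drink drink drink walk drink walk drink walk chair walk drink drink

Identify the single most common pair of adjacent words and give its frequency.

Bigram frequencies (highest first):
  drink drink: 13
  chair drink: 6
  drink walk: 6
  walk drink: 5
  drink chair: 4
  chair chair: 3
  … (3 more, each ≤ 2)

"drink drink", 13 times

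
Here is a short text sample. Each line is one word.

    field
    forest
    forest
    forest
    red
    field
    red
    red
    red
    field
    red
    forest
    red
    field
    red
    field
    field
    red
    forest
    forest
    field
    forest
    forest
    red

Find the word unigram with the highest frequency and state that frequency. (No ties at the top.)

"red", 9 times

Unigram frequencies (highest first):
  red: 9
  forest: 8
  field: 7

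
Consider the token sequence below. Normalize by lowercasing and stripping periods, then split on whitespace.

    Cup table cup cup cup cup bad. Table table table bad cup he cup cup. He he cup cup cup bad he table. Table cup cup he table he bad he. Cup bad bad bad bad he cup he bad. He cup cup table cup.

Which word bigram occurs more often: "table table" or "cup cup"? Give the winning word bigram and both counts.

"cup cup" (8 vs 3)

"table table": 3 occurrences
"cup cup": 8 occurrences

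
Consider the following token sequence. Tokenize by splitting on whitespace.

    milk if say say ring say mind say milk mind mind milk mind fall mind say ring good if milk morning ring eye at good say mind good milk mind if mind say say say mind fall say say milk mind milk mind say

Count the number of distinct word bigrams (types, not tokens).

27

44 tokens → 43 bigram windows in total.
Repeated bigrams (each contributes count−1 duplicates):
  milk mind: 5
  mind say: 4
  say say: 4
  say mind: 3
  mind fall: 2
  mind milk: 2
  say milk: 2
  say ring: 2
16 duplicate windows → 43 − 16 = 27 distinct.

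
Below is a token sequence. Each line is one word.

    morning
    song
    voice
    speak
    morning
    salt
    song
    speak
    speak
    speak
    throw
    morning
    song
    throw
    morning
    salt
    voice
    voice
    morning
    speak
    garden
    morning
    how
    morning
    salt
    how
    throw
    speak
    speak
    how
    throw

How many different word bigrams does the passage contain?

31 tokens → 30 bigram windows in total.
Repeated bigrams (each contributes count−1 duplicates):
  morning salt: 3
  speak speak: 3
  how throw: 2
  morning song: 2
  throw morning: 2
7 duplicate windows → 30 − 7 = 23 distinct.

23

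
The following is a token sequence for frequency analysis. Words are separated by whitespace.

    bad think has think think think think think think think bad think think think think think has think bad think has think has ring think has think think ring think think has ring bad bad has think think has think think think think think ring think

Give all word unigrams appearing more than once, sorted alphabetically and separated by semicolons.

Unigram counts meeting the condition (more than once):
  bad: 5
  has: 8
  ring: 4
  think: 29

bad; has; ring; think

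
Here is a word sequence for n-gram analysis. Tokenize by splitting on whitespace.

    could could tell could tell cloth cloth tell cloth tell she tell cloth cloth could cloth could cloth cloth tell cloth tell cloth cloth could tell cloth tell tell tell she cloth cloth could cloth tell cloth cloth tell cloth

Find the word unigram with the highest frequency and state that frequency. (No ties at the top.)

Unigram frequencies (highest first):
  cloth: 18
  tell: 13
  could: 7
  she: 2

"cloth", 18 times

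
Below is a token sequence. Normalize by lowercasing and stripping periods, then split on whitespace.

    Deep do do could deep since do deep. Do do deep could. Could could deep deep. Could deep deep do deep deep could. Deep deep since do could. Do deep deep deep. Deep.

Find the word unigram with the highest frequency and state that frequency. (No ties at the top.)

Unigram frequencies (highest first):
  deep: 16
  do: 8
  could: 7
  since: 2

"deep", 16 times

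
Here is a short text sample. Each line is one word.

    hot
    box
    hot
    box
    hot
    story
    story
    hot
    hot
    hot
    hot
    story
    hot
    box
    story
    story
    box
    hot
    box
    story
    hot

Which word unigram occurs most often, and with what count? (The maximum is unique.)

"hot", 10 times

Unigram frequencies (highest first):
  hot: 10
  story: 6
  box: 5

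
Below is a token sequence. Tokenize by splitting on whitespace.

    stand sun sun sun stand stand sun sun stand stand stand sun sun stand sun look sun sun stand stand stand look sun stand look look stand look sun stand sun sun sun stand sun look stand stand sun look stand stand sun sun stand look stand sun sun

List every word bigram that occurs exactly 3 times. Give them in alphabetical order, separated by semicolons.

look sun; sun look

Bigram counts meeting the condition (exactly 3 times):
  look sun: 3
  sun look: 3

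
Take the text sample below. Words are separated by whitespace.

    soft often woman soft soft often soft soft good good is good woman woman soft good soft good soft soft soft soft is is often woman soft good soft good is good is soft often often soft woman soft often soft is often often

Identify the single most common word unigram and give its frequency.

"soft", 17 times

Unigram frequencies (highest first):
  soft: 17
  often: 8
  good: 8
  is: 6
  woman: 5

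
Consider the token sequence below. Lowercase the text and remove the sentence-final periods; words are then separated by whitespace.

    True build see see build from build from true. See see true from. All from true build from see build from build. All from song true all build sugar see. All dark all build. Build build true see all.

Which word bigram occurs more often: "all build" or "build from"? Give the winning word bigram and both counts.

"build from" (4 vs 2)

"all build": 2 occurrences
"build from": 4 occurrences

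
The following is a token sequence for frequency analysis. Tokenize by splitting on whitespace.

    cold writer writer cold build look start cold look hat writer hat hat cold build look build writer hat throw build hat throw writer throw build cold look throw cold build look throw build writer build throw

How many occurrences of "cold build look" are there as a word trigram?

3

Scanning the 35 overlapping trigram windows for "cold build look":
  position 4–6: cold build look
  position 14–16: cold build look
  position 30–32: cold build look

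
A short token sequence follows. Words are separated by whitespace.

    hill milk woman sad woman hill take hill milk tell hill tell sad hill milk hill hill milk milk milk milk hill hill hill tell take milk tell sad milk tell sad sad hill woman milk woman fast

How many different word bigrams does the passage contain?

22

38 tokens → 37 bigram windows in total.
Repeated bigrams (each contributes count−1 duplicates):
  hill milk: 4
  hill hill: 3
  milk milk: 3
  milk tell: 3
  tell sad: 3
  hill tell: 2
  milk hill: 2
  milk woman: 2
  … (1 more repeated)
15 duplicate windows → 37 − 15 = 22 distinct.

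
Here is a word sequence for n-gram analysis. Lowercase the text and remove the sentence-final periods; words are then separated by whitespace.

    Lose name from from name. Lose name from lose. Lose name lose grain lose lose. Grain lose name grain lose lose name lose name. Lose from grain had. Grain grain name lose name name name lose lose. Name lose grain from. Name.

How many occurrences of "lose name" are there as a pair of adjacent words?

8

Scanning the 41 overlapping bigram windows for "lose name":
  position 1–2: lose name
  position 6–7: lose name
  position 10–11: lose name
  position 17–18: lose name
  position 21–22: lose name
  position 23–24: lose name
  position 32–33: lose name
  position 37–38: lose name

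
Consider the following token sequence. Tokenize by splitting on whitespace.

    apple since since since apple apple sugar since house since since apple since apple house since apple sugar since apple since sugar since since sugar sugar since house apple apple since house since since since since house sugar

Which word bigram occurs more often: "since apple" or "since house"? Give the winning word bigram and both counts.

"since apple": 5 occurrences
"since house": 4 occurrences

"since apple" (5 vs 4)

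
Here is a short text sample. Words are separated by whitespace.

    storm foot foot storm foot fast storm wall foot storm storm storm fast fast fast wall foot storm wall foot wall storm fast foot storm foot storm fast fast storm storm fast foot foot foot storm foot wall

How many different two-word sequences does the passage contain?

14

38 tokens → 37 bigram windows in total.
Repeated bigrams (each contributes count−1 duplicates):
  foot storm: 6
  storm fast: 4
  storm foot: 4
  fast fast: 3
  foot foot: 3
  storm storm: 3
  wall foot: 3
  fast foot: 2
  … (3 more repeated)
23 duplicate windows → 37 − 23 = 14 distinct.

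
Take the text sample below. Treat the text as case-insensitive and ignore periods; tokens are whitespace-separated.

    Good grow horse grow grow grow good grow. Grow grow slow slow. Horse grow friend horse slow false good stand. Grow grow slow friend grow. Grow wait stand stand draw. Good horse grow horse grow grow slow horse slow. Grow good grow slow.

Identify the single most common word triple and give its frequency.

Trigram frequencies (highest first):
  grow grow slow: 3
  grow horse grow: 2
  horse grow grow: 2
  grow grow grow: 2
  grow good grow: 2
  good grow horse: 1
  … (29 more, each ≤ 1)

"grow grow slow", 3 times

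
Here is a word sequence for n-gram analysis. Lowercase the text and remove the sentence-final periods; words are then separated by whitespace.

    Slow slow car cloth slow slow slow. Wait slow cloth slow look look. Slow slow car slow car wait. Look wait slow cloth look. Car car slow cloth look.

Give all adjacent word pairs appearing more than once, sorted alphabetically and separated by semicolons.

car slow; cloth look; cloth slow; slow car; slow cloth; slow slow; wait slow

Bigram counts meeting the condition (more than once):
  car slow: 2
  cloth look: 2
  cloth slow: 2
  slow car: 3
  slow cloth: 3
  slow slow: 4
  wait slow: 2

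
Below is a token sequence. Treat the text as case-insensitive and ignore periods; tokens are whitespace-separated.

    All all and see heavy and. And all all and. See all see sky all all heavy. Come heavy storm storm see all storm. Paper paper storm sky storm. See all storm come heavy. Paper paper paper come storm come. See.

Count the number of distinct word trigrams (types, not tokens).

35

41 tokens → 39 trigram windows in total.
Repeated trigrams (each contributes count−1 duplicates):
  all all and: 2
  all and see: 2
  see all storm: 2
  storm see all: 2
4 duplicate windows → 39 − 4 = 35 distinct.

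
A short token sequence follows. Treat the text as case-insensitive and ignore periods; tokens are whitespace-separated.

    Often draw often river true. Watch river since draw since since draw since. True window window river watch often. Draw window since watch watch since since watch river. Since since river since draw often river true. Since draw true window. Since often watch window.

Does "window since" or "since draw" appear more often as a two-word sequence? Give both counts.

"window since": 2 occurrences
"since draw": 4 occurrences

"since draw" (4 vs 2)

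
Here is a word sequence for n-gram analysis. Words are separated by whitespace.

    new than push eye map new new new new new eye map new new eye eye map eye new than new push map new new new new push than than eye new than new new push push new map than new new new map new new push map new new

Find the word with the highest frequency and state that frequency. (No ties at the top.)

Unigram frequencies (highest first):
  new: 25
  map: 7
  than: 6
  push: 6
  eye: 6

"new", 25 times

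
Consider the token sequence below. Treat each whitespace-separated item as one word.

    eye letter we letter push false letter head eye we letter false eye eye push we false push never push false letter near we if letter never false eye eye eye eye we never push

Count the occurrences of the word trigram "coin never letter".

Scanning the 33 overlapping trigram windows for "coin never letter":
  (none found)

0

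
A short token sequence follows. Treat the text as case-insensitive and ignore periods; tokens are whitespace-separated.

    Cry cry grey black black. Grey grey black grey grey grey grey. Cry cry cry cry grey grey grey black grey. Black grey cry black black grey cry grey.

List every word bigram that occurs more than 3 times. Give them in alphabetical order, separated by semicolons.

Bigram counts meeting the condition (more than 3 times):
  black grey: 5
  cry cry: 4
  grey black: 4
  grey grey: 6

black grey; cry cry; grey black; grey grey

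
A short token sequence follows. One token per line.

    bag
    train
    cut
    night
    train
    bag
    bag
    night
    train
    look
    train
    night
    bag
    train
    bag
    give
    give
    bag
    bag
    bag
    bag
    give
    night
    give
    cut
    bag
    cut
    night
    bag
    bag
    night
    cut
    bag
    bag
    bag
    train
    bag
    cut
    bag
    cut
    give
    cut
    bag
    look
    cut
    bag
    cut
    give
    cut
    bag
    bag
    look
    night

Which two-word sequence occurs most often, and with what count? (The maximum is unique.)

Bigram frequencies (highest first):
  bag bag: 8
  cut bag: 6
  bag cut: 4
  bag train: 3
  train bag: 3
  give cut: 3
  … (18 more, each ≤ 2)

"bag bag", 8 times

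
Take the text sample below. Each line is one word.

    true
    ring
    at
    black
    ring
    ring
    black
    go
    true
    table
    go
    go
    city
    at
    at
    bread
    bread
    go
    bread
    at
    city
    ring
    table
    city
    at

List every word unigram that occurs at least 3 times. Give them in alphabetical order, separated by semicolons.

Unigram counts meeting the condition (at least 3 times):
  at: 5
  bread: 3
  city: 3
  go: 4
  ring: 4

at; bread; city; go; ring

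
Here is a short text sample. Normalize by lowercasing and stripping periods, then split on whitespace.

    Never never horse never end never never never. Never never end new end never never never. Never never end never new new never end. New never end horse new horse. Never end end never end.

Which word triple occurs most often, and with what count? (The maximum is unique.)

Trigram frequencies (highest first):
  never never never: 6
  horse never end: 2
  never end never: 2
  end never never: 2
  never never end: 2
  never end new: 2
  … (16 more, each ≤ 2)

"never never never", 6 times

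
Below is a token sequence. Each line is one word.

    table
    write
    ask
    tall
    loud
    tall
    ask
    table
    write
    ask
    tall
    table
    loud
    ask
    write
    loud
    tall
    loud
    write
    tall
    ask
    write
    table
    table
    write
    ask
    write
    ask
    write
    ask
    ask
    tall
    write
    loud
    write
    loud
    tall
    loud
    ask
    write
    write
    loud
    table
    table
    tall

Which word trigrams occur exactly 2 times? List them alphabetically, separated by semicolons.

Trigram counts meeting the condition (exactly 2 times):
  ask write ask: 2
  loud ask write: 2
  loud tall loud: 2
  write ask tall: 2
  write ask write: 2
  write loud tall: 2

ask write ask; loud ask write; loud tall loud; write ask tall; write ask write; write loud tall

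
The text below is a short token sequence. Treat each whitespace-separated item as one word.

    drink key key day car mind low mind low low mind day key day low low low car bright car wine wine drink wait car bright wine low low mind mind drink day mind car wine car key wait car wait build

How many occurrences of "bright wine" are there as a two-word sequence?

1

Scanning the 41 overlapping bigram windows for "bright wine":
  position 26–27: bright wine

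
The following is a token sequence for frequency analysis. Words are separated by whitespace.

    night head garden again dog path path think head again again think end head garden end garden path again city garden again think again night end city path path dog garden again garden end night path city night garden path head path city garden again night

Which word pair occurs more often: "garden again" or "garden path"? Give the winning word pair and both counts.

"garden again": 4 occurrences
"garden path": 2 occurrences

"garden again" (4 vs 2)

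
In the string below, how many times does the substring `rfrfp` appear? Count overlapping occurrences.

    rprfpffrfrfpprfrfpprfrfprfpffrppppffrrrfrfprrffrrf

4

Sliding a length-5 window over the 50 characters (46 positions):
  position 8–12: rfrfp
  position 14–18: rfrfp
  position 20–24: rfrfp
  position 39–43: rfrfp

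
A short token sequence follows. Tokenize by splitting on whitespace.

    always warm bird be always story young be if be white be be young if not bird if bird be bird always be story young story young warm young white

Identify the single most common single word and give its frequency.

Unigram frequencies (highest first):
  be: 7
  young: 5
  bird: 4
  always: 3
  story: 3
  if: 3
  … (3 more, each ≤ 2)

"be", 7 times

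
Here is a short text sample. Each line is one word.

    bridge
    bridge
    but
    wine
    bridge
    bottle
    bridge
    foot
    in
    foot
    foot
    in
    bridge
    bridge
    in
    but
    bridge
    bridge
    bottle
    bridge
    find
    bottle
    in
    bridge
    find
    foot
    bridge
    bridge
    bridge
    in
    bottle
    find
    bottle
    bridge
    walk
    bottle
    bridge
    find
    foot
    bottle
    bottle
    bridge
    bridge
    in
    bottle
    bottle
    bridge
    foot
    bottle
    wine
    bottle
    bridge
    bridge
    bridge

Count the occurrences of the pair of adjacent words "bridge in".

Scanning the 53 overlapping bigram windows for "bridge in":
  position 14–15: bridge in
  position 29–30: bridge in
  position 43–44: bridge in

3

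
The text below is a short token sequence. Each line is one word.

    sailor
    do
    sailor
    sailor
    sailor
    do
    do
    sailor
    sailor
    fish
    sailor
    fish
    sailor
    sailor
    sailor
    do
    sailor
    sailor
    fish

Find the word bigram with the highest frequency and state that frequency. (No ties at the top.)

Bigram frequencies (highest first):
  sailor sailor: 6
  sailor do: 3
  do sailor: 3
  sailor fish: 3
  fish sailor: 2
  do do: 1

"sailor sailor", 6 times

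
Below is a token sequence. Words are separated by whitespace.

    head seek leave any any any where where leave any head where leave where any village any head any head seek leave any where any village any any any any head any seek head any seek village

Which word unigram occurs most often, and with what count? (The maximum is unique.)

Unigram frequencies (highest first):
  any: 15
  head: 6
  where: 5
  seek: 4
  leave: 4
  village: 3

"any", 15 times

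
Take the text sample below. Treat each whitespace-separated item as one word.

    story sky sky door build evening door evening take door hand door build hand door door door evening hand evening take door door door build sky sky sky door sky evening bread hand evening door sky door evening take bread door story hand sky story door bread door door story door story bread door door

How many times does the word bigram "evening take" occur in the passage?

Scanning the 54 overlapping bigram windows for "evening take":
  position 8–9: evening take
  position 20–21: evening take
  position 38–39: evening take

3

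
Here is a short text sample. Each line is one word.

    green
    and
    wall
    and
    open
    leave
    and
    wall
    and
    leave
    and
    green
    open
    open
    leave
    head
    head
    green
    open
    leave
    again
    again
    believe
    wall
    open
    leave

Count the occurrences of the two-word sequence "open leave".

Scanning the 25 overlapping bigram windows for "open leave":
  position 5–6: open leave
  position 14–15: open leave
  position 19–20: open leave
  position 25–26: open leave

4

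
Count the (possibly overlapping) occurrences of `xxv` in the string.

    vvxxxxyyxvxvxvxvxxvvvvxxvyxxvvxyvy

3

Sliding a length-3 window over the 34 characters (32 positions):
  position 17–19: xxv
  position 23–25: xxv
  position 27–29: xxv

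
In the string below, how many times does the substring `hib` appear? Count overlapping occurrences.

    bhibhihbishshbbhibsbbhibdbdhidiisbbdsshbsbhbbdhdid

3

Sliding a length-3 window over the 50 characters (48 positions):
  position 2–4: hib
  position 16–18: hib
  position 22–24: hib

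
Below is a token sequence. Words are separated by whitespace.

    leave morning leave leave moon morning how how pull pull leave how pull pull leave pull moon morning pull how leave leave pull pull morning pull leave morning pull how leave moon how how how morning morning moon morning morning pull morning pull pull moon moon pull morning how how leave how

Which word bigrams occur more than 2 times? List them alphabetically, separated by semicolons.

how how; how leave; moon morning; morning pull; pull leave; pull morning; pull pull

Bigram counts meeting the condition (more than 2 times):
  how how: 4
  how leave: 3
  moon morning: 3
  morning pull: 5
  pull leave: 3
  pull morning: 3
  pull pull: 4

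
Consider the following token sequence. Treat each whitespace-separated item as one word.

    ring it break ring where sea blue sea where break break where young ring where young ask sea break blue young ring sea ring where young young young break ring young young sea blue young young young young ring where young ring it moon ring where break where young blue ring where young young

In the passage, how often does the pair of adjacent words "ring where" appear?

6

Scanning the 53 overlapping bigram windows for "ring where":
  position 4–5: ring where
  position 14–15: ring where
  position 24–25: ring where
  position 39–40: ring where
  position 45–46: ring where
  position 51–52: ring where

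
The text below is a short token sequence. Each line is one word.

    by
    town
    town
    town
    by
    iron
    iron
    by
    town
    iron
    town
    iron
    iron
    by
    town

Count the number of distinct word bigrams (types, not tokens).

15 tokens → 14 bigram windows in total.
Repeated bigrams (each contributes count−1 duplicates):
  by town: 3
  iron by: 2
  iron iron: 2
  town iron: 2
  town town: 2
6 duplicate windows → 14 − 6 = 8 distinct.

8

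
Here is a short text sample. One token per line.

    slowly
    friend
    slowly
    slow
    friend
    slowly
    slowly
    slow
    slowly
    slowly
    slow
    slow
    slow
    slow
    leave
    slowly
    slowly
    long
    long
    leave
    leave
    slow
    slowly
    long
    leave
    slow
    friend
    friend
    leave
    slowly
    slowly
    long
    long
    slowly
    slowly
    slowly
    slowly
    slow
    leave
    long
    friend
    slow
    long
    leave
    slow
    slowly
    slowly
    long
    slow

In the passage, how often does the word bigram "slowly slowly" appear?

8

Scanning the 48 overlapping bigram windows for "slowly slowly":
  position 6–7: slowly slowly
  position 9–10: slowly slowly
  position 16–17: slowly slowly
  position 30–31: slowly slowly
  position 34–35: slowly slowly
  position 35–36: slowly slowly
  position 36–37: slowly slowly
  position 46–47: slowly slowly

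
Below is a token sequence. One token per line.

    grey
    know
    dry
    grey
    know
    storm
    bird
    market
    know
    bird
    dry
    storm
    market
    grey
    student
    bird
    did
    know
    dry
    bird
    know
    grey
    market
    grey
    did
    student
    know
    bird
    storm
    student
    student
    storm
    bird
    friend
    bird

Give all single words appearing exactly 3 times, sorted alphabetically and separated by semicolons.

dry; market

Unigram counts meeting the condition (exactly 3 times):
  dry: 3
  market: 3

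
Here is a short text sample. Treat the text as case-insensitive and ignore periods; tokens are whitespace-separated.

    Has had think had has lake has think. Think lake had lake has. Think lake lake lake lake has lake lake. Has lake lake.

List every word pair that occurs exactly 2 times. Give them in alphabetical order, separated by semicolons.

Bigram counts meeting the condition (exactly 2 times):
  has think: 2
  think lake: 2

has think; think lake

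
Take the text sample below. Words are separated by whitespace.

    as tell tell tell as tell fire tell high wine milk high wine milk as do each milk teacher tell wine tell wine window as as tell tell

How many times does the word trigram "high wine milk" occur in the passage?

Scanning the 26 overlapping trigram windows for "high wine milk":
  position 9–11: high wine milk
  position 12–14: high wine milk

2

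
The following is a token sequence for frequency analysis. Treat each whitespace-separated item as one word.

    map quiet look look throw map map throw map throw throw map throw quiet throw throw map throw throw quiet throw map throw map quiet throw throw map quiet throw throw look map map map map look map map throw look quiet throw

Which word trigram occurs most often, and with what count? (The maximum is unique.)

"throw map throw", 4 times

Trigram frequencies (highest first):
  throw map throw: 4
  throw throw map: 3
  quiet throw throw: 3
  map map throw: 2
  map throw map: 2
  map throw throw: 2
  … (20 more, each ≤ 2)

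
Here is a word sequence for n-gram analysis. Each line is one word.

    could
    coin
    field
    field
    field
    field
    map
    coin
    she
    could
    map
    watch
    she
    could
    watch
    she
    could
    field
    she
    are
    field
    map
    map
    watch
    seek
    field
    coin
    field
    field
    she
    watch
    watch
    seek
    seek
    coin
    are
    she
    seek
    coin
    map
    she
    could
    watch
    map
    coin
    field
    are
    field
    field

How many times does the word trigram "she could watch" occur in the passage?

Scanning the 47 overlapping trigram windows for "she could watch":
  position 13–15: she could watch
  position 41–43: she could watch

2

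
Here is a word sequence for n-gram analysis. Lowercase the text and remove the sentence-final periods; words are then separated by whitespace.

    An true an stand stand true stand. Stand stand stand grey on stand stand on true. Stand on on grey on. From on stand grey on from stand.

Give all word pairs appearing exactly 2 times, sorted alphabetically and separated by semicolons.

on from; on stand; stand grey; stand on; true stand

Bigram counts meeting the condition (exactly 2 times):
  on from: 2
  on stand: 2
  stand grey: 2
  stand on: 2
  true stand: 2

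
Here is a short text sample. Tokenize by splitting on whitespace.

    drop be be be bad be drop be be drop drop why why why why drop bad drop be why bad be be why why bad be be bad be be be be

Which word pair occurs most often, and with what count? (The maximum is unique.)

"be be", 8 times

Bigram frequencies (highest first):
  be be: 8
  bad be: 4
  why why: 4
  drop be: 3
  be bad: 2
  be drop: 2
  … (7 more, each ≤ 2)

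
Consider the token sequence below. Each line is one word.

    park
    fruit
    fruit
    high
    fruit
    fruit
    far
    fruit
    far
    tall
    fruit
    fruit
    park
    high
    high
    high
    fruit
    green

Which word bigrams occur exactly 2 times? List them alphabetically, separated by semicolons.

fruit far; high fruit; high high

Bigram counts meeting the condition (exactly 2 times):
  fruit far: 2
  high fruit: 2
  high high: 2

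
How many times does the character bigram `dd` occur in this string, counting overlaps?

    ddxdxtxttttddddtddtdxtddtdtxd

6

Sliding a length-2 window over the 29 characters (28 positions):
  position 1–2: dd
  position 12–13: dd
  position 13–14: dd
  position 14–15: dd
  position 17–18: dd
  position 23–24: dd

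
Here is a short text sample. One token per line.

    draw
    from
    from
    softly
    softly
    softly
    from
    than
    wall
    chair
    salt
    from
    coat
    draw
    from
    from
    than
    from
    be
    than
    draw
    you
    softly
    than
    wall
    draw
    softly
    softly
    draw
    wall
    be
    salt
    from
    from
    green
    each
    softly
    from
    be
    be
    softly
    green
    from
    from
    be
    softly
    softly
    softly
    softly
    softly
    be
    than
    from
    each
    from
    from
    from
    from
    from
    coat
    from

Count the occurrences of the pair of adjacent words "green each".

1

Scanning the 60 overlapping bigram windows for "green each":
  position 35–36: green each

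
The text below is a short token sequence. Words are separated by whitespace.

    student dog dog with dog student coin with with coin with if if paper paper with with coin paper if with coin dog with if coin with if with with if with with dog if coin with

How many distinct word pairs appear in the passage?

37 tokens → 36 bigram windows in total.
Repeated bigrams (each contributes count−1 duplicates):
  coin with: 4
  with if: 4
  with with: 4
  if with: 3
  with coin: 3
  dog with: 2
  if coin: 2
  with dog: 2
16 duplicate windows → 36 − 16 = 20 distinct.

20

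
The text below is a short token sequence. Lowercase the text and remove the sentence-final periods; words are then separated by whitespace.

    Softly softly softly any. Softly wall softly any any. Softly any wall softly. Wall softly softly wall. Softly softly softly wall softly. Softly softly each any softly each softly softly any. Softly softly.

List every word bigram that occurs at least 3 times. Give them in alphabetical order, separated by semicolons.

Bigram counts meeting the condition (at least 3 times):
  any softly: 4
  softly any: 4
  softly softly: 9
  softly wall: 4
  wall softly: 5

any softly; softly any; softly softly; softly wall; wall softly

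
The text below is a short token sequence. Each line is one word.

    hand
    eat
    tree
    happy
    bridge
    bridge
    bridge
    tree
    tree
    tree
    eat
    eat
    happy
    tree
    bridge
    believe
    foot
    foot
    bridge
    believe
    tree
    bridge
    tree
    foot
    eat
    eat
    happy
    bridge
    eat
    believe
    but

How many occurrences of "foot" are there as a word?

3

Scanning the 31 tokens for "foot":
  position 17: foot
  position 18: foot
  position 24: foot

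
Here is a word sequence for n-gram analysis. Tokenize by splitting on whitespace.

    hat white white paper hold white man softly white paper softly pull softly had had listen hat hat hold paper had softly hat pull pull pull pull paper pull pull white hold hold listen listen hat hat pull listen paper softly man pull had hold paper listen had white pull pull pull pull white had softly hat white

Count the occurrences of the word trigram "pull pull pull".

Scanning the 56 overlapping trigram windows for "pull pull pull":
  position 24–26: pull pull pull
  position 25–27: pull pull pull
  position 50–52: pull pull pull
  position 51–53: pull pull pull

4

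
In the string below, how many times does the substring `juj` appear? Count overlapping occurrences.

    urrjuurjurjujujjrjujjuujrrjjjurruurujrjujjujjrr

Sliding a length-3 window over the 47 characters (45 positions):
  position 11–13: juj
  position 13–15: juj
  position 18–20: juj
  position 39–41: juj
  position 42–44: juj

5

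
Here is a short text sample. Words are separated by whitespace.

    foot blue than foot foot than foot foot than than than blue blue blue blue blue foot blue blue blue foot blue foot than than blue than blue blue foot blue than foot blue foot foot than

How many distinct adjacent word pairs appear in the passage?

9

37 tokens → 36 bigram windows in total.
Repeated bigrams (each contributes count−1 duplicates):
  blue blue: 7
  blue foot: 5
  foot blue: 5
  foot than: 4
  blue than: 3
  foot foot: 3
  than blue: 3
  than foot: 3
  … (1 more repeated)
27 duplicate windows → 36 − 27 = 9 distinct.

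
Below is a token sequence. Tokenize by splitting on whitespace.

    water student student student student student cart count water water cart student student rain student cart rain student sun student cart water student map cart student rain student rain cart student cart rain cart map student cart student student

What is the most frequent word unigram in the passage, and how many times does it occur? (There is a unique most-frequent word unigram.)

"student", 17 times

Unigram frequencies (highest first):
  student: 17
  cart: 9
  rain: 5
  water: 4
  map: 2
  count: 1
  … (1 more, each ≤ 1)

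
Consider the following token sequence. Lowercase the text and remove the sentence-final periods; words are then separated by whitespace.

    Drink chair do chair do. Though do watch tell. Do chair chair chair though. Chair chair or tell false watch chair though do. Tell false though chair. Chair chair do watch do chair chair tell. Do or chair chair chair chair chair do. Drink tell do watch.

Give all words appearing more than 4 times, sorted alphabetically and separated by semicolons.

Unigram counts meeting the condition (more than 4 times):
  chair: 18
  do: 10
  tell: 5

chair; do; tell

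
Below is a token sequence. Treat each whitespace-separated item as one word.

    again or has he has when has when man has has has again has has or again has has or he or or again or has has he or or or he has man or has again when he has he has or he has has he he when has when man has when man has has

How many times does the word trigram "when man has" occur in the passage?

Scanning the 55 overlapping trigram windows for "when man has":
  position 8–10: when man has
  position 51–53: when man has
  position 54–56: when man has

3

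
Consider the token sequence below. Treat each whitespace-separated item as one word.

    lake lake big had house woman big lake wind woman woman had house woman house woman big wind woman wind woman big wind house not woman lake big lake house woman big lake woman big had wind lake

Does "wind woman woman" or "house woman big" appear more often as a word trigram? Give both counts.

"wind woman woman": 1 occurrence
"house woman big": 3 occurrences

"house woman big" (3 vs 1)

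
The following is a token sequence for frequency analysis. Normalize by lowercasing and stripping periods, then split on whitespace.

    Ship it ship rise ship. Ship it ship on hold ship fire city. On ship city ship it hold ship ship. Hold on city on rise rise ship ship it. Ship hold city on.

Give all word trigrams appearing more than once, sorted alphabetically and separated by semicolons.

rise ship ship; ship it ship; ship ship it

Trigram counts meeting the condition (more than once):
  rise ship ship: 2
  ship it ship: 3
  ship ship it: 2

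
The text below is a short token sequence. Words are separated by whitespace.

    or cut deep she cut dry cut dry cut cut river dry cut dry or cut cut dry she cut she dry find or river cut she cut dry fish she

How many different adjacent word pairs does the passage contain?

31 tokens → 30 bigram windows in total.
Repeated bigrams (each contributes count−1 duplicates):
  cut dry: 5
  dry cut: 3
  she cut: 3
  cut cut: 2
  cut she: 2
  or cut: 2
11 duplicate windows → 30 − 11 = 19 distinct.

19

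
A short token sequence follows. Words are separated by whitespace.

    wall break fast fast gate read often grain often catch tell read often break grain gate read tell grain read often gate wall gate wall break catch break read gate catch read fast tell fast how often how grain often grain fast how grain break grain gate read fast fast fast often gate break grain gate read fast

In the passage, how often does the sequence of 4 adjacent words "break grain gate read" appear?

Scanning the 55 overlapping 4-gram windows for "break grain gate read":
  position 14–17: break grain gate read
  position 45–48: break grain gate read
  position 54–57: break grain gate read

3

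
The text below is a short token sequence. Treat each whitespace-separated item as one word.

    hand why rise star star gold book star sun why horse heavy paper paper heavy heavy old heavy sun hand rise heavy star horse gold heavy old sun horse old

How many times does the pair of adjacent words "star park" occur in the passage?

0

Scanning the 29 overlapping bigram windows for "star park":
  (none found)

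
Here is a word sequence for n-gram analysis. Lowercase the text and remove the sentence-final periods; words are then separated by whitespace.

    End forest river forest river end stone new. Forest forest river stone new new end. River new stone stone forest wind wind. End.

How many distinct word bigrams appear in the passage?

19

23 tokens → 22 bigram windows in total.
Repeated bigrams (each contributes count−1 duplicates):
  forest river: 3
  stone new: 2
3 duplicate windows → 22 − 3 = 19 distinct.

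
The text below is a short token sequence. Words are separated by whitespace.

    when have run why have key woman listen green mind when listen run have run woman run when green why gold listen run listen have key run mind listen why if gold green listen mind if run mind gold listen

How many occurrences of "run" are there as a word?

Scanning the 40 tokens for "run":
  position 3: run
  position 13: run
  position 15: run
  position 17: run
  position 23: run
  position 27: run
  position 37: run

7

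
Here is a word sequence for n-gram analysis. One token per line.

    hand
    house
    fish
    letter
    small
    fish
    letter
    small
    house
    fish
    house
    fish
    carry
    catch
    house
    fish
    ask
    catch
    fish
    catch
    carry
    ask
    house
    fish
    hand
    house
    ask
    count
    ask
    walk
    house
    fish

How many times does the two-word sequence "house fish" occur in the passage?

6

Scanning the 31 overlapping bigram windows for "house fish":
  position 2–3: house fish
  position 9–10: house fish
  position 11–12: house fish
  position 15–16: house fish
  position 23–24: house fish
  position 31–32: house fish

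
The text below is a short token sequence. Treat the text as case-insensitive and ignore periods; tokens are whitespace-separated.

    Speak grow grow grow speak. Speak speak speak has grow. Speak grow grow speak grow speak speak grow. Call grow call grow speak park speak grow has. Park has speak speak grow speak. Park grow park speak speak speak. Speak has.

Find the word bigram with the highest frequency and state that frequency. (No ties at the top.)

"speak speak", 8 times

Bigram frequencies (highest first):
  speak speak: 8
  speak grow: 6
  grow speak: 6
  grow grow: 3
  speak has: 2
  grow call: 2
  … (10 more, each ≤ 2)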